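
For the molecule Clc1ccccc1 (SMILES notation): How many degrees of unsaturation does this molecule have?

Molecular formula: C6H5Cl.
DoU = (2C + 2 + N − H − X) / 2, where X is the halogen count and O/S are ignored.
    = (2·6 + 2 + 0 − 5 − 1) / 2 = 8 / 2 = 4.

4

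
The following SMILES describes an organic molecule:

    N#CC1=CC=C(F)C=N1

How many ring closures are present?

In SMILES, each pair of matching ring-closure digits denotes one ring-closing bond; the number of such bonds equals the number of independent rings.
Ring-closure bonds here: 1.

1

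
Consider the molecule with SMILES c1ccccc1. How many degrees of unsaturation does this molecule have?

Molecular formula: C6H6.
DoU = (2C + 2 + N − H − X) / 2, where X is the halogen count and O/S are ignored.
    = (2·6 + 2 + 0 − 6 − 0) / 2 = 8 / 2 = 4.

4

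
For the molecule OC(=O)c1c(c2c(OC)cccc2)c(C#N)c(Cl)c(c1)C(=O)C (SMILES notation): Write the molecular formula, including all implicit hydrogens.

Walk through each heavy atom and fill implicit hydrogens from standard valence (C 4, N 3, O 2, S 2, halogen 1); for lowercase aromatic atoms, an aromatic c carries 1 H when it has two neighbours and 0 H with three, and aromatic n carries 0 H:
  atom 1: O, bond orders sum to 1 (valence 2) → 1 H
  atom 2: C, bond orders sum to 4 (valence 4) → 0 H
  atom 3: O, bond orders sum to 2 (valence 2) → 0 H
  atom 4: aromatic c, 3 neighbours → 0 H
  atom 5: aromatic c, 3 neighbours → 0 H
  atom 6: aromatic c, 3 neighbours → 0 H
  atom 7: aromatic c, 3 neighbours → 0 H
  atom 8: O, bond orders sum to 2 (valence 2) → 0 H
  atom 9: C, bond orders sum to 1 (valence 4) → 3 H
  atom 10: aromatic c, 2 neighbours → 1 H
  atom 11: aromatic c, 2 neighbours → 1 H
  atom 12: aromatic c, 2 neighbours → 1 H
  atom 13: aromatic c, 2 neighbours → 1 H
  atom 14: aromatic c, 3 neighbours → 0 H
  atom 15: C, bond orders sum to 4 (valence 4) → 0 H
  atom 16: N, bond orders sum to 3 (valence 3) → 0 H
  atom 17: aromatic c, 3 neighbours → 0 H
  atom 18: Cl (halogen, monovalent) → 0 H
  atom 19: aromatic c, 3 neighbours → 0 H
  atom 20: aromatic c, 2 neighbours → 1 H
  atom 21: C, bond orders sum to 4 (valence 4) → 0 H
  atom 22: O, bond orders sum to 2 (valence 2) → 0 H
  atom 23: C, bond orders sum to 1 (valence 4) → 3 H
Totals → C:17, H:12, Cl:1, N:1, O:4.

C17H12ClNO4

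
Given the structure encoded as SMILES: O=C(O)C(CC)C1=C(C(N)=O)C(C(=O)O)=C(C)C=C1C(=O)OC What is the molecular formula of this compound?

Walk through each heavy atom and fill implicit hydrogens from standard valence (C 4, N 3, O 2, S 2, halogen 1):
  atom 1: O, bond orders sum to 2 (valence 2) → 0 H
  atom 2: C, bond orders sum to 4 (valence 4) → 0 H
  atom 3: O, bond orders sum to 1 (valence 2) → 1 H
  atom 4: C, bond orders sum to 3 (valence 4) → 1 H
  atom 5: C, bond orders sum to 2 (valence 4) → 2 H
  atom 6: C, bond orders sum to 1 (valence 4) → 3 H
  atom 7: C, bond orders sum to 4 (valence 4) → 0 H
  atom 8: C, bond orders sum to 4 (valence 4) → 0 H
  atom 9: C, bond orders sum to 4 (valence 4) → 0 H
  atom 10: N, bond orders sum to 1 (valence 3) → 2 H
  atom 11: O, bond orders sum to 2 (valence 2) → 0 H
  atom 12: C, bond orders sum to 4 (valence 4) → 0 H
  atom 13: C, bond orders sum to 4 (valence 4) → 0 H
  atom 14: O, bond orders sum to 2 (valence 2) → 0 H
  atom 15: O, bond orders sum to 1 (valence 2) → 1 H
  atom 16: C, bond orders sum to 4 (valence 4) → 0 H
  atom 17: C, bond orders sum to 1 (valence 4) → 3 H
  atom 18: C, bond orders sum to 3 (valence 4) → 1 H
  atom 19: C, bond orders sum to 4 (valence 4) → 0 H
  atom 20: C, bond orders sum to 4 (valence 4) → 0 H
  atom 21: O, bond orders sum to 2 (valence 2) → 0 H
  atom 22: O, bond orders sum to 2 (valence 2) → 0 H
  atom 23: C, bond orders sum to 1 (valence 4) → 3 H
Totals → C:15, H:17, N:1, O:7.
In Hill order: C15H17NO7.

C15H17NO7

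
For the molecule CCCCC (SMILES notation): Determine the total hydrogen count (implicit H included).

Walk through each heavy atom and fill implicit hydrogens from standard valence (C 4, N 3, O 2, S 2, halogen 1):
  atom 1: C, bond orders sum to 1 (valence 4) → 3 H
  atom 2: C, bond orders sum to 2 (valence 4) → 2 H
  atom 3: C, bond orders sum to 2 (valence 4) → 2 H
  atom 4: C, bond orders sum to 2 (valence 4) → 2 H
  atom 5: C, bond orders sum to 1 (valence 4) → 3 H
Total hydrogens: 12.

12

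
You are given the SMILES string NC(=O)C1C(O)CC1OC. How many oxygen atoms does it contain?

3

Scan the SMILES for O atoms (remember two-letter symbols like Cl and Br are single atoms).
Oxygen count: 3.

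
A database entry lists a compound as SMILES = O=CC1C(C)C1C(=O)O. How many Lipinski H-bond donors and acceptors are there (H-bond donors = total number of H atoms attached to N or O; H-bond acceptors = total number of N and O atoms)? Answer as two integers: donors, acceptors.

Donors: find every N or O and count the H atoms it carries.
  atom 1 (O): bond orders sum to 2 → 0 H
  atom 8 (O): bond orders sum to 2 → 0 H
  atom 9 (O): bond orders sum to 1 → 1 H
Lipinski HBD = 1.
Acceptors: N atoms = 0, O atoms = 3 → HBA = 3.

1, 3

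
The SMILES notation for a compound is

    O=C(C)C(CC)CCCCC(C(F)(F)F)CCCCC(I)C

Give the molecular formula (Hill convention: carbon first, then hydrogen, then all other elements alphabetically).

C17H30F3IO

Walk through each heavy atom and fill implicit hydrogens from standard valence (C 4, N 3, O 2, S 2, halogen 1):
  atom 1: O, bond orders sum to 2 (valence 2) → 0 H
  atom 2: C, bond orders sum to 4 (valence 4) → 0 H
  atom 3: C, bond orders sum to 1 (valence 4) → 3 H
  atom 4: C, bond orders sum to 3 (valence 4) → 1 H
  atom 5: C, bond orders sum to 2 (valence 4) → 2 H
  atom 6: C, bond orders sum to 1 (valence 4) → 3 H
  atom 7: C, bond orders sum to 2 (valence 4) → 2 H
  atom 8: C, bond orders sum to 2 (valence 4) → 2 H
  atom 9: C, bond orders sum to 2 (valence 4) → 2 H
  atom 10: C, bond orders sum to 2 (valence 4) → 2 H
  atom 11: C, bond orders sum to 3 (valence 4) → 1 H
  atom 12: C, bond orders sum to 4 (valence 4) → 0 H
  atom 13: F (halogen, monovalent) → 0 H
  atom 14: F (halogen, monovalent) → 0 H
  atom 15: F (halogen, monovalent) → 0 H
  atom 16: C, bond orders sum to 2 (valence 4) → 2 H
  atom 17: C, bond orders sum to 2 (valence 4) → 2 H
  atom 18: C, bond orders sum to 2 (valence 4) → 2 H
  atom 19: C, bond orders sum to 2 (valence 4) → 2 H
  atom 20: C, bond orders sum to 3 (valence 4) → 1 H
  atom 21: I (halogen, monovalent) → 0 H
  atom 22: C, bond orders sum to 1 (valence 4) → 3 H
Totals → C:17, H:30, F:3, I:1, O:1.
In Hill order: C17H30F3IO.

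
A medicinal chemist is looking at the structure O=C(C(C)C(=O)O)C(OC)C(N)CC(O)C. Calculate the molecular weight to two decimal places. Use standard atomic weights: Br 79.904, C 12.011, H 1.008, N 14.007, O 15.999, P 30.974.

First, the molecular formula is C10H19NO5 (counting implicit H from valence).
  C: 10 × 12.011 = 120.110
  H: 19 × 1.008 = 19.152
  N: 1 × 14.007 = 14.007
  O: 5 × 15.999 = 79.995
Sum: 10×12.011 + 19×1.008 + 1×14.007 + 5×15.999 = 233.264 → 233.26 g/mol.

233.26 g/mol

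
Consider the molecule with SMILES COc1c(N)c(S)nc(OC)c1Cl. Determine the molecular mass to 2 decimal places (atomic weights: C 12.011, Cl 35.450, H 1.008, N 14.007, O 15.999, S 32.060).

220.67 g/mol

First, the molecular formula is C7H9ClN2O2S (counting implicit H from valence).
  C: 7 × 12.011 = 84.077
  Cl: 1 × 35.450 = 35.450
  H: 9 × 1.008 = 9.072
  N: 2 × 14.007 = 28.014
  O: 2 × 15.999 = 31.998
  S: 1 × 32.060 = 32.060
Sum: 7×12.011 + 1×35.450 + 9×1.008 + 2×14.007 + 2×15.999 + 1×32.060 = 220.671 → 220.67 g/mol.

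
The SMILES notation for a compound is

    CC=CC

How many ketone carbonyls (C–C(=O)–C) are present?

Scan the SMILES for the ketone motif — none present.
Groups that are present: 1 alkene.

0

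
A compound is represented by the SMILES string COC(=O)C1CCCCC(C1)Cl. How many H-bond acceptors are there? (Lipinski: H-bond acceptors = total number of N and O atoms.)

2

N atoms: 0; O atoms: 2.
Lipinski HBA = 0 + 2 = 2.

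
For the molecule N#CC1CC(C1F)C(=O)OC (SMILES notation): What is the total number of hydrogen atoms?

Walk through each heavy atom and fill implicit hydrogens from standard valence (C 4, N 3, O 2, S 2, halogen 1):
  atom 1: N, bond orders sum to 3 (valence 3) → 0 H
  atom 2: C, bond orders sum to 4 (valence 4) → 0 H
  atom 3: C, bond orders sum to 3 (valence 4) → 1 H
  atom 4: C, bond orders sum to 2 (valence 4) → 2 H
  atom 5: C, bond orders sum to 3 (valence 4) → 1 H
  atom 6: C, bond orders sum to 3 (valence 4) → 1 H
  atom 7: F (halogen, monovalent) → 0 H
  atom 8: C, bond orders sum to 4 (valence 4) → 0 H
  atom 9: O, bond orders sum to 2 (valence 2) → 0 H
  atom 10: O, bond orders sum to 2 (valence 2) → 0 H
  atom 11: C, bond orders sum to 1 (valence 4) → 3 H
Total hydrogens: 8.

8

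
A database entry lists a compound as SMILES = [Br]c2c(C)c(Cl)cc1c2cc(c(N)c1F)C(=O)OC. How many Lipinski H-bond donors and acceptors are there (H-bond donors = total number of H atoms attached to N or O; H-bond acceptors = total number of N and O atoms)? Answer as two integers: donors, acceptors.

2, 3

Donors: find every N or O and count the H atoms it carries.
  atom 13 (N): bond orders sum to 1 → 2 H
  atom 17 (O): bond orders sum to 2 → 0 H
  atom 18 (O): bond orders sum to 2 → 0 H
Lipinski HBD = 2.
Acceptors: N atoms = 1, O atoms = 2 → HBA = 3.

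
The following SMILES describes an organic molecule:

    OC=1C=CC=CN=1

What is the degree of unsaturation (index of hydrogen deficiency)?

Molecular formula: C5H5NO.
DoU = (2C + 2 + N − H − X) / 2, where X is the halogen count and O/S are ignored.
    = (2·5 + 2 + 1 − 5 − 0) / 2 = 8 / 2 = 4.

4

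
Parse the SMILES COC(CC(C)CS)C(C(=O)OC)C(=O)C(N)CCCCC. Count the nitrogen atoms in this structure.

1

Scan the SMILES for N atoms (remember two-letter symbols like Cl and Br are single atoms).
Nitrogen count: 1.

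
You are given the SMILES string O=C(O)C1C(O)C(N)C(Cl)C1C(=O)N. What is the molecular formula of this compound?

Walk through each heavy atom and fill implicit hydrogens from standard valence (C 4, N 3, O 2, S 2, halogen 1):
  atom 1: O, bond orders sum to 2 (valence 2) → 0 H
  atom 2: C, bond orders sum to 4 (valence 4) → 0 H
  atom 3: O, bond orders sum to 1 (valence 2) → 1 H
  atom 4: C, bond orders sum to 3 (valence 4) → 1 H
  atom 5: C, bond orders sum to 3 (valence 4) → 1 H
  atom 6: O, bond orders sum to 1 (valence 2) → 1 H
  atom 7: C, bond orders sum to 3 (valence 4) → 1 H
  atom 8: N, bond orders sum to 1 (valence 3) → 2 H
  atom 9: C, bond orders sum to 3 (valence 4) → 1 H
  atom 10: Cl (halogen, monovalent) → 0 H
  atom 11: C, bond orders sum to 3 (valence 4) → 1 H
  atom 12: C, bond orders sum to 4 (valence 4) → 0 H
  atom 13: O, bond orders sum to 2 (valence 2) → 0 H
  atom 14: N, bond orders sum to 1 (valence 3) → 2 H
Totals → C:7, H:11, Cl:1, N:2, O:4.

C7H11ClN2O4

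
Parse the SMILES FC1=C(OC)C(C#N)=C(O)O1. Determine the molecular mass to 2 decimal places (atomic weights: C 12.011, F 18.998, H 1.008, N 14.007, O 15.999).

157.10 g/mol

First, the molecular formula is C6H4FNO3 (counting implicit H from valence).
  C: 6 × 12.011 = 72.066
  F: 1 × 18.998 = 18.998
  H: 4 × 1.008 = 4.032
  N: 1 × 14.007 = 14.007
  O: 3 × 15.999 = 47.997
Sum: 6×12.011 + 1×18.998 + 4×1.008 + 1×14.007 + 3×15.999 = 157.100 → 157.10 g/mol.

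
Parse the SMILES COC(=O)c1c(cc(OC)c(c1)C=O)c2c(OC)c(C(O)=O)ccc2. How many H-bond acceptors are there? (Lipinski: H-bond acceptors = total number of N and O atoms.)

7

N atoms: 0; O atoms: 7.
Lipinski HBA = 0 + 7 = 7.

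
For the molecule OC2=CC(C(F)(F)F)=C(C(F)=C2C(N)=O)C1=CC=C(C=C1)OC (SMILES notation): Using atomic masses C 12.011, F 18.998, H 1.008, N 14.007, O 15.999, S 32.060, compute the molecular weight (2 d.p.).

First, the molecular formula is C15H11F4NO3 (counting implicit H from valence).
  C: 15 × 12.011 = 180.165
  F: 4 × 18.998 = 75.992
  H: 11 × 1.008 = 11.088
  N: 1 × 14.007 = 14.007
  O: 3 × 15.999 = 47.997
Sum: 15×12.011 + 4×18.998 + 11×1.008 + 1×14.007 + 3×15.999 = 329.249 → 329.25 g/mol.

329.25 g/mol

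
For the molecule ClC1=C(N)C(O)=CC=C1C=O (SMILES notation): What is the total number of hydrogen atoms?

6

Walk through each heavy atom and fill implicit hydrogens from standard valence (C 4, N 3, O 2, S 2, halogen 1):
  atom 1: Cl (halogen, monovalent) → 0 H
  atom 2: C, bond orders sum to 4 (valence 4) → 0 H
  atom 3: C, bond orders sum to 4 (valence 4) → 0 H
  atom 4: N, bond orders sum to 1 (valence 3) → 2 H
  atom 5: C, bond orders sum to 4 (valence 4) → 0 H
  atom 6: O, bond orders sum to 1 (valence 2) → 1 H
  atom 7: C, bond orders sum to 3 (valence 4) → 1 H
  atom 8: C, bond orders sum to 3 (valence 4) → 1 H
  atom 9: C, bond orders sum to 4 (valence 4) → 0 H
  atom 10: C, bond orders sum to 3 (valence 4) → 1 H
  atom 11: O, bond orders sum to 2 (valence 2) → 0 H
Total hydrogens: 6.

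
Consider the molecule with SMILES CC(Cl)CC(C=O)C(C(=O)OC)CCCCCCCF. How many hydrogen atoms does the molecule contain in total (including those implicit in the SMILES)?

Walk through each heavy atom and fill implicit hydrogens from standard valence (C 4, N 3, O 2, S 2, halogen 1):
  atom 1: C, bond orders sum to 1 (valence 4) → 3 H
  atom 2: C, bond orders sum to 3 (valence 4) → 1 H
  atom 3: Cl (halogen, monovalent) → 0 H
  atom 4: C, bond orders sum to 2 (valence 4) → 2 H
  atom 5: C, bond orders sum to 3 (valence 4) → 1 H
  atom 6: C, bond orders sum to 3 (valence 4) → 1 H
  atom 7: O, bond orders sum to 2 (valence 2) → 0 H
  atom 8: C, bond orders sum to 3 (valence 4) → 1 H
  atom 9: C, bond orders sum to 4 (valence 4) → 0 H
  atom 10: O, bond orders sum to 2 (valence 2) → 0 H
  atom 11: O, bond orders sum to 2 (valence 2) → 0 H
  atom 12: C, bond orders sum to 1 (valence 4) → 3 H
  atom 13: C, bond orders sum to 2 (valence 4) → 2 H
  atom 14: C, bond orders sum to 2 (valence 4) → 2 H
  atom 15: C, bond orders sum to 2 (valence 4) → 2 H
  atom 16: C, bond orders sum to 2 (valence 4) → 2 H
  atom 17: C, bond orders sum to 2 (valence 4) → 2 H
  atom 18: C, bond orders sum to 2 (valence 4) → 2 H
  atom 19: C, bond orders sum to 2 (valence 4) → 2 H
  atom 20: F (halogen, monovalent) → 0 H
Total hydrogens: 26.

26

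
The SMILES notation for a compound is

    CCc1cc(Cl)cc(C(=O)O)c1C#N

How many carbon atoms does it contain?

10

Count every carbon token in the SMILES (each C, including those in ring-closure positions and inside branches).
Carbon count: 10.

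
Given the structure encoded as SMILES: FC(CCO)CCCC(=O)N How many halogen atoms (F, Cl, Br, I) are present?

Halogen atoms appear at heavy-atom position 1 (1×F).
Other groups present: 1 amide, 1 hydroxyl.
Halogen count: 1.

1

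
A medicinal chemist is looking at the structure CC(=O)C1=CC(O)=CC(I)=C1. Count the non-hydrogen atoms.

Every atom symbol written in the SMILES (organic subset) is one heavy atom; implicit H are not written.
Heavy atoms by element → C:8, I:1, O:2.
Total: 11.

11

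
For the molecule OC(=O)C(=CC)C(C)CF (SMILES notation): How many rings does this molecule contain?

In SMILES, each pair of matching ring-closure digits denotes one ring-closing bond; the number of such bonds equals the number of independent rings.
Ring-closure bonds here: 0.

0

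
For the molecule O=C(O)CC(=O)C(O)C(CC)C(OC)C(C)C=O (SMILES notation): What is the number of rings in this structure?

In SMILES, each pair of matching ring-closure digits denotes one ring-closing bond; the number of such bonds equals the number of independent rings.
Ring-closure bonds here: 0.

0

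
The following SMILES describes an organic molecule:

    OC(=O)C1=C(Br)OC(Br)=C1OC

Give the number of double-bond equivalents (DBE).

Molecular formula: C6H4Br2O4.
DoU = (2C + 2 + N − H − X) / 2, where X is the halogen count and O/S are ignored.
    = (2·6 + 2 + 0 − 4 − 2) / 2 = 8 / 2 = 4.

4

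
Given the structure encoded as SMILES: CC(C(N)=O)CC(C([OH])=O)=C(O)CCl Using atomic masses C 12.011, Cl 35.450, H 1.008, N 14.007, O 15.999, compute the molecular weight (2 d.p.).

221.64 g/mol

First, the molecular formula is C8H12ClNO4 (counting implicit H from valence).
  C: 8 × 12.011 = 96.088
  Cl: 1 × 35.450 = 35.450
  H: 12 × 1.008 = 12.096
  N: 1 × 14.007 = 14.007
  O: 4 × 15.999 = 63.996
Sum: 8×12.011 + 1×35.450 + 12×1.008 + 1×14.007 + 4×15.999 = 221.637 → 221.64 g/mol.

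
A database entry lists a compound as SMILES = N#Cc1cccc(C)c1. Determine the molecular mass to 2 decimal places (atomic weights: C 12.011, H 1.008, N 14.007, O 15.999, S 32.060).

117.15 g/mol

First, the molecular formula is C8H7N (counting implicit H from valence).
  C: 8 × 12.011 = 96.088
  H: 7 × 1.008 = 7.056
  N: 1 × 14.007 = 14.007
Sum: 8×12.011 + 7×1.008 + 1×14.007 = 117.151 → 117.15 g/mol.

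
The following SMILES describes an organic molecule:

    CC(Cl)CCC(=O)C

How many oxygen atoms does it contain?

Scan the SMILES for O atoms (remember two-letter symbols like Cl and Br are single atoms).
Oxygen count: 1.

1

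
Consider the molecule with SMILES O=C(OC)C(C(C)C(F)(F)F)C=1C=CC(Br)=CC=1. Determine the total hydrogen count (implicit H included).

Walk through each heavy atom and fill implicit hydrogens from standard valence (C 4, N 3, O 2, S 2, halogen 1):
  atom 1: O, bond orders sum to 2 (valence 2) → 0 H
  atom 2: C, bond orders sum to 4 (valence 4) → 0 H
  atom 3: O, bond orders sum to 2 (valence 2) → 0 H
  atom 4: C, bond orders sum to 1 (valence 4) → 3 H
  atom 5: C, bond orders sum to 3 (valence 4) → 1 H
  atom 6: C, bond orders sum to 3 (valence 4) → 1 H
  atom 7: C, bond orders sum to 1 (valence 4) → 3 H
  atom 8: C, bond orders sum to 4 (valence 4) → 0 H
  atom 9: F (halogen, monovalent) → 0 H
  atom 10: F (halogen, monovalent) → 0 H
  atom 11: F (halogen, monovalent) → 0 H
  atom 12: C, bond orders sum to 4 (valence 4) → 0 H
  atom 13: C, bond orders sum to 3 (valence 4) → 1 H
  atom 14: C, bond orders sum to 3 (valence 4) → 1 H
  atom 15: C, bond orders sum to 4 (valence 4) → 0 H
  atom 16: Br (halogen, monovalent) → 0 H
  atom 17: C, bond orders sum to 3 (valence 4) → 1 H
  atom 18: C, bond orders sum to 3 (valence 4) → 1 H
Total hydrogens: 12.

12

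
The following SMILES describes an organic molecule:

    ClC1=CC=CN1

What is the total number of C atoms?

4

Count every carbon token in the SMILES (each C, including those in ring-closure positions and inside branches).
Carbon count: 4.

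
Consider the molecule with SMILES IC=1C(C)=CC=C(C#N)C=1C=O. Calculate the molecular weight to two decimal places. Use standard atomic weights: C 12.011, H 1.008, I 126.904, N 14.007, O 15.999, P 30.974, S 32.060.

271.06 g/mol

First, the molecular formula is C9H6INO (counting implicit H from valence).
  C: 9 × 12.011 = 108.099
  H: 6 × 1.008 = 6.048
  I: 1 × 126.904 = 126.904
  N: 1 × 14.007 = 14.007
  O: 1 × 15.999 = 15.999
Sum: 9×12.011 + 6×1.008 + 1×126.904 + 1×14.007 + 1×15.999 = 271.057 → 271.06 g/mol.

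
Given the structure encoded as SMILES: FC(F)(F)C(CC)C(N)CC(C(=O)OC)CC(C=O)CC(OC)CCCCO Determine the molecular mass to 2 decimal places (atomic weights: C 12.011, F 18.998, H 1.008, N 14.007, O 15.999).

413.48 g/mol

First, the molecular formula is C19H34F3NO5 (counting implicit H from valence).
  C: 19 × 12.011 = 228.209
  F: 3 × 18.998 = 56.994
  H: 34 × 1.008 = 34.272
  N: 1 × 14.007 = 14.007
  O: 5 × 15.999 = 79.995
Sum: 19×12.011 + 3×18.998 + 34×1.008 + 1×14.007 + 5×15.999 = 413.477 → 413.48 g/mol.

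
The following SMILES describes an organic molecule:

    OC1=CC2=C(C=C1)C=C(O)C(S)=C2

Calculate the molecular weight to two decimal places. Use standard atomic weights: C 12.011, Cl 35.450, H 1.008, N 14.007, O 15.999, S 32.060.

192.23 g/mol

First, the molecular formula is C10H8O2S (counting implicit H from valence).
  C: 10 × 12.011 = 120.110
  H: 8 × 1.008 = 8.064
  O: 2 × 15.999 = 31.998
  S: 1 × 32.060 = 32.060
Sum: 10×12.011 + 8×1.008 + 2×15.999 + 1×32.060 = 192.232 → 192.23 g/mol.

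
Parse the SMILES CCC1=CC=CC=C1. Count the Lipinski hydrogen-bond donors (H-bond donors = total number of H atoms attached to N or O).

Donors: find every N or O and count the H atoms it carries.
  (no N or O atoms present)
Lipinski HBD = 0.

0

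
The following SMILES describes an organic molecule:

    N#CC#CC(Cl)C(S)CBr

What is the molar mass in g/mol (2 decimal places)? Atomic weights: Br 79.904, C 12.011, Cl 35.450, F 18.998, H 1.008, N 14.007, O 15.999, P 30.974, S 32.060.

First, the molecular formula is C6H5BrClNS (counting implicit H from valence).
  Br: 1 × 79.904 = 79.904
  C: 6 × 12.011 = 72.066
  Cl: 1 × 35.450 = 35.450
  H: 5 × 1.008 = 5.040
  N: 1 × 14.007 = 14.007
  S: 1 × 32.060 = 32.060
Sum: 1×79.904 + 6×12.011 + 1×35.450 + 5×1.008 + 1×14.007 + 1×32.060 = 238.527 → 238.53 g/mol.

238.53 g/mol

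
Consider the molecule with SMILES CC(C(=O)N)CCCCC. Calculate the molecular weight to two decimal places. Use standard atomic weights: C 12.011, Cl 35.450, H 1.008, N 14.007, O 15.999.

First, the molecular formula is C8H17NO (counting implicit H from valence).
  C: 8 × 12.011 = 96.088
  H: 17 × 1.008 = 17.136
  N: 1 × 14.007 = 14.007
  O: 1 × 15.999 = 15.999
Sum: 8×12.011 + 17×1.008 + 1×14.007 + 1×15.999 = 143.230 → 143.23 g/mol.

143.23 g/mol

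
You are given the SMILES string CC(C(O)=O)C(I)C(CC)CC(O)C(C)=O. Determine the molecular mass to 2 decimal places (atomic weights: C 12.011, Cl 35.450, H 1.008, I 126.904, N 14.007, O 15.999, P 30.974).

342.17 g/mol

First, the molecular formula is C11H19IO4 (counting implicit H from valence).
  C: 11 × 12.011 = 132.121
  H: 19 × 1.008 = 19.152
  I: 1 × 126.904 = 126.904
  O: 4 × 15.999 = 63.996
Sum: 11×12.011 + 19×1.008 + 1×126.904 + 4×15.999 = 342.173 → 342.17 g/mol.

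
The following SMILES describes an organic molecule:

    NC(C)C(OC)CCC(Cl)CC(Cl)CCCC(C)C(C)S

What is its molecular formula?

C16H33Cl2NOS

Walk through each heavy atom and fill implicit hydrogens from standard valence (C 4, N 3, O 2, S 2, halogen 1):
  atom 1: N, bond orders sum to 1 (valence 3) → 2 H
  atom 2: C, bond orders sum to 3 (valence 4) → 1 H
  atom 3: C, bond orders sum to 1 (valence 4) → 3 H
  atom 4: C, bond orders sum to 3 (valence 4) → 1 H
  atom 5: O, bond orders sum to 2 (valence 2) → 0 H
  atom 6: C, bond orders sum to 1 (valence 4) → 3 H
  atom 7: C, bond orders sum to 2 (valence 4) → 2 H
  atom 8: C, bond orders sum to 2 (valence 4) → 2 H
  atom 9: C, bond orders sum to 3 (valence 4) → 1 H
  atom 10: Cl (halogen, monovalent) → 0 H
  atom 11: C, bond orders sum to 2 (valence 4) → 2 H
  atom 12: C, bond orders sum to 3 (valence 4) → 1 H
  atom 13: Cl (halogen, monovalent) → 0 H
  atom 14: C, bond orders sum to 2 (valence 4) → 2 H
  atom 15: C, bond orders sum to 2 (valence 4) → 2 H
  atom 16: C, bond orders sum to 2 (valence 4) → 2 H
  atom 17: C, bond orders sum to 3 (valence 4) → 1 H
  atom 18: C, bond orders sum to 1 (valence 4) → 3 H
  atom 19: C, bond orders sum to 3 (valence 4) → 1 H
  atom 20: C, bond orders sum to 1 (valence 4) → 3 H
  atom 21: S, bond orders sum to 1 (valence 2) → 1 H
Totals → C:16, H:33, Cl:2, N:1, O:1, S:1.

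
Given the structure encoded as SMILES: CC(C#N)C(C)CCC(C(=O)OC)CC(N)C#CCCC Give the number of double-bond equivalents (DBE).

5

Molecular formula: C17H28N2O2.
DoU = (2C + 2 + N − H − X) / 2, where X is the halogen count and O/S are ignored.
    = (2·17 + 2 + 2 − 28 − 0) / 2 = 10 / 2 = 5.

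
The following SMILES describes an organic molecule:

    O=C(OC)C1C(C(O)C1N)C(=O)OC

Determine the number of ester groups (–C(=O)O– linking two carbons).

2

The ester motif appears at heavy-atom positions 2, 11 in the SMILES.
Other groups present: 1 hydroxyl, 1 primary amine.
Ester count: 2.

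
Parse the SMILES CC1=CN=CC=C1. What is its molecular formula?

Walk through each heavy atom and fill implicit hydrogens from standard valence (C 4, N 3, O 2, S 2, halogen 1):
  atom 1: C, bond orders sum to 1 (valence 4) → 3 H
  atom 2: C, bond orders sum to 4 (valence 4) → 0 H
  atom 3: C, bond orders sum to 3 (valence 4) → 1 H
  atom 4: N, bond orders sum to 3 (valence 3) → 0 H
  atom 5: C, bond orders sum to 3 (valence 4) → 1 H
  atom 6: C, bond orders sum to 3 (valence 4) → 1 H
  atom 7: C, bond orders sum to 3 (valence 4) → 1 H
Totals → C:6, H:7, N:1.

C6H7N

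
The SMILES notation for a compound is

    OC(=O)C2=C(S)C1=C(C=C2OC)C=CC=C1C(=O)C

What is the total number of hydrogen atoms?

12

Walk through each heavy atom and fill implicit hydrogens from standard valence (C 4, N 3, O 2, S 2, halogen 1):
  atom 1: O, bond orders sum to 1 (valence 2) → 1 H
  atom 2: C, bond orders sum to 4 (valence 4) → 0 H
  atom 3: O, bond orders sum to 2 (valence 2) → 0 H
  atom 4: C, bond orders sum to 4 (valence 4) → 0 H
  atom 5: C, bond orders sum to 4 (valence 4) → 0 H
  atom 6: S, bond orders sum to 1 (valence 2) → 1 H
  atom 7: C, bond orders sum to 4 (valence 4) → 0 H
  atom 8: C, bond orders sum to 4 (valence 4) → 0 H
  atom 9: C, bond orders sum to 3 (valence 4) → 1 H
  atom 10: C, bond orders sum to 4 (valence 4) → 0 H
  atom 11: O, bond orders sum to 2 (valence 2) → 0 H
  atom 12: C, bond orders sum to 1 (valence 4) → 3 H
  atom 13: C, bond orders sum to 3 (valence 4) → 1 H
  atom 14: C, bond orders sum to 3 (valence 4) → 1 H
  atom 15: C, bond orders sum to 3 (valence 4) → 1 H
  atom 16: C, bond orders sum to 4 (valence 4) → 0 H
  atom 17: C, bond orders sum to 4 (valence 4) → 0 H
  atom 18: O, bond orders sum to 2 (valence 2) → 0 H
  atom 19: C, bond orders sum to 1 (valence 4) → 3 H
Total hydrogens: 12.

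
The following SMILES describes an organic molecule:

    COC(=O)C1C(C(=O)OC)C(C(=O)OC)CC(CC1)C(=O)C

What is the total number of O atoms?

Scan the SMILES for O atoms (remember two-letter symbols like Cl and Br are single atoms).
Oxygen count: 7.

7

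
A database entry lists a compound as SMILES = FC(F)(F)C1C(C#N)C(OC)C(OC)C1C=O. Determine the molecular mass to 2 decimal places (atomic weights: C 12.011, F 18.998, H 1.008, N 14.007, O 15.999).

First, the molecular formula is C10H12F3NO3 (counting implicit H from valence).
  C: 10 × 12.011 = 120.110
  F: 3 × 18.998 = 56.994
  H: 12 × 1.008 = 12.096
  N: 1 × 14.007 = 14.007
  O: 3 × 15.999 = 47.997
Sum: 10×12.011 + 3×18.998 + 12×1.008 + 1×14.007 + 3×15.999 = 251.204 → 251.20 g/mol.

251.20 g/mol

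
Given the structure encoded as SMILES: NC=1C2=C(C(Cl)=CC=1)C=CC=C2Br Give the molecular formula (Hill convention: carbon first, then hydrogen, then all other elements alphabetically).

C10H7BrClN

Walk through each heavy atom and fill implicit hydrogens from standard valence (C 4, N 3, O 2, S 2, halogen 1):
  atom 1: N, bond orders sum to 1 (valence 3) → 2 H
  atom 2: C, bond orders sum to 4 (valence 4) → 0 H
  atom 3: C, bond orders sum to 4 (valence 4) → 0 H
  atom 4: C, bond orders sum to 4 (valence 4) → 0 H
  atom 5: C, bond orders sum to 4 (valence 4) → 0 H
  atom 6: Cl (halogen, monovalent) → 0 H
  atom 7: C, bond orders sum to 3 (valence 4) → 1 H
  atom 8: C, bond orders sum to 3 (valence 4) → 1 H
  atom 9: C, bond orders sum to 3 (valence 4) → 1 H
  atom 10: C, bond orders sum to 3 (valence 4) → 1 H
  atom 11: C, bond orders sum to 3 (valence 4) → 1 H
  atom 12: C, bond orders sum to 4 (valence 4) → 0 H
  atom 13: Br (halogen, monovalent) → 0 H
Totals → C:10, H:7, Br:1, Cl:1, N:1.
In Hill order: C10H7BrClN.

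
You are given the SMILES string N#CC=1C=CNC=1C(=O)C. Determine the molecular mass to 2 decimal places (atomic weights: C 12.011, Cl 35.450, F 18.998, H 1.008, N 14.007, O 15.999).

First, the molecular formula is C7H6N2O (counting implicit H from valence).
  C: 7 × 12.011 = 84.077
  H: 6 × 1.008 = 6.048
  N: 2 × 14.007 = 28.014
  O: 1 × 15.999 = 15.999
Sum: 7×12.011 + 6×1.008 + 2×14.007 + 1×15.999 = 134.138 → 134.14 g/mol.

134.14 g/mol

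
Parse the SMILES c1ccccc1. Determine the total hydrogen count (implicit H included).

Walk through each heavy atom and fill implicit hydrogens from standard valence (C 4, N 3, O 2, S 2, halogen 1); for lowercase aromatic atoms, an aromatic c carries 1 H when it has two neighbours and 0 H with three, and aromatic n carries 0 H:
  atom 1: aromatic c, 2 neighbours → 1 H
  atom 2: aromatic c, 2 neighbours → 1 H
  atom 3: aromatic c, 2 neighbours → 1 H
  atom 4: aromatic c, 2 neighbours → 1 H
  atom 5: aromatic c, 2 neighbours → 1 H
  atom 6: aromatic c, 2 neighbours → 1 H
Total hydrogens: 6.

6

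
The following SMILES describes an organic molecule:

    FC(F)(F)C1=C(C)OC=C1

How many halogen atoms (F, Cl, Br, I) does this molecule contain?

3

Halogen atoms appear at heavy-atom positions 1, 3, 4 (3×F).
Halogen count: 3.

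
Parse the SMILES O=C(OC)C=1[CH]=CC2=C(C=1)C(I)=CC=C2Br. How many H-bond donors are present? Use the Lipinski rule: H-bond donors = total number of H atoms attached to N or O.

Donors: find every N or O and count the H atoms it carries.
  atom 1 (O): bond orders sum to 2 → 0 H
  atom 3 (O): bond orders sum to 2 → 0 H
Lipinski HBD = 0.

0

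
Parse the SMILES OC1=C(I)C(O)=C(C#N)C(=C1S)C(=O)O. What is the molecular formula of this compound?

Walk through each heavy atom and fill implicit hydrogens from standard valence (C 4, N 3, O 2, S 2, halogen 1):
  atom 1: O, bond orders sum to 1 (valence 2) → 1 H
  atom 2: C, bond orders sum to 4 (valence 4) → 0 H
  atom 3: C, bond orders sum to 4 (valence 4) → 0 H
  atom 4: I (halogen, monovalent) → 0 H
  atom 5: C, bond orders sum to 4 (valence 4) → 0 H
  atom 6: O, bond orders sum to 1 (valence 2) → 1 H
  atom 7: C, bond orders sum to 4 (valence 4) → 0 H
  atom 8: C, bond orders sum to 4 (valence 4) → 0 H
  atom 9: N, bond orders sum to 3 (valence 3) → 0 H
  atom 10: C, bond orders sum to 4 (valence 4) → 0 H
  atom 11: C, bond orders sum to 4 (valence 4) → 0 H
  atom 12: S, bond orders sum to 1 (valence 2) → 1 H
  atom 13: C, bond orders sum to 4 (valence 4) → 0 H
  atom 14: O, bond orders sum to 2 (valence 2) → 0 H
  atom 15: O, bond orders sum to 1 (valence 2) → 1 H
Totals → C:8, H:4, I:1, N:1, O:4, S:1.

C8H4INO4S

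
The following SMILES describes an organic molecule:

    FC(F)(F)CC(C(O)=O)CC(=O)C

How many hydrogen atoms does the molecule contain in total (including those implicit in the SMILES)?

9

Walk through each heavy atom and fill implicit hydrogens from standard valence (C 4, N 3, O 2, S 2, halogen 1):
  atom 1: F (halogen, monovalent) → 0 H
  atom 2: C, bond orders sum to 4 (valence 4) → 0 H
  atom 3: F (halogen, monovalent) → 0 H
  atom 4: F (halogen, monovalent) → 0 H
  atom 5: C, bond orders sum to 2 (valence 4) → 2 H
  atom 6: C, bond orders sum to 3 (valence 4) → 1 H
  atom 7: C, bond orders sum to 4 (valence 4) → 0 H
  atom 8: O, bond orders sum to 1 (valence 2) → 1 H
  atom 9: O, bond orders sum to 2 (valence 2) → 0 H
  atom 10: C, bond orders sum to 2 (valence 4) → 2 H
  atom 11: C, bond orders sum to 4 (valence 4) → 0 H
  atom 12: O, bond orders sum to 2 (valence 2) → 0 H
  atom 13: C, bond orders sum to 1 (valence 4) → 3 H
Total hydrogens: 9.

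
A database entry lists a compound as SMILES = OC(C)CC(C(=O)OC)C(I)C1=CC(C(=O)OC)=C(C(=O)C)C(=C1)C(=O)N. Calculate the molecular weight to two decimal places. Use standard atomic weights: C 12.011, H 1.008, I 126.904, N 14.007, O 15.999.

First, the molecular formula is C18H22INO7 (counting implicit H from valence).
  C: 18 × 12.011 = 216.198
  H: 22 × 1.008 = 22.176
  I: 1 × 126.904 = 126.904
  N: 1 × 14.007 = 14.007
  O: 7 × 15.999 = 111.993
Sum: 18×12.011 + 22×1.008 + 1×126.904 + 1×14.007 + 7×15.999 = 491.278 → 491.28 g/mol.

491.28 g/mol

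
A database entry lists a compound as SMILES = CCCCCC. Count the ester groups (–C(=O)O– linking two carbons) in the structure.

Scan the SMILES for the ester motif — none present.

0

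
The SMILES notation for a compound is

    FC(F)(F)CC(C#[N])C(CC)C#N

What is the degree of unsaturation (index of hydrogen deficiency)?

Degree of unsaturation = (number of rings) + (number of π bonds).
Ring closures in the SMILES: 0.
π bonds: 2 triple bonds (each 2 DoU) → 4 DoU from unsaturation.
Total DoU = 0 + 4 = 4.

4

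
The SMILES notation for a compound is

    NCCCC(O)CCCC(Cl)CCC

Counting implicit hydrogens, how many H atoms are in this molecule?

Walk through each heavy atom and fill implicit hydrogens from standard valence (C 4, N 3, O 2, S 2, halogen 1):
  atom 1: N, bond orders sum to 1 (valence 3) → 2 H
  atom 2: C, bond orders sum to 2 (valence 4) → 2 H
  atom 3: C, bond orders sum to 2 (valence 4) → 2 H
  atom 4: C, bond orders sum to 2 (valence 4) → 2 H
  atom 5: C, bond orders sum to 3 (valence 4) → 1 H
  atom 6: O, bond orders sum to 1 (valence 2) → 1 H
  atom 7: C, bond orders sum to 2 (valence 4) → 2 H
  atom 8: C, bond orders sum to 2 (valence 4) → 2 H
  atom 9: C, bond orders sum to 2 (valence 4) → 2 H
  atom 10: C, bond orders sum to 3 (valence 4) → 1 H
  atom 11: Cl (halogen, monovalent) → 0 H
  atom 12: C, bond orders sum to 2 (valence 4) → 2 H
  atom 13: C, bond orders sum to 2 (valence 4) → 2 H
  atom 14: C, bond orders sum to 1 (valence 4) → 3 H
Total hydrogens: 24.

24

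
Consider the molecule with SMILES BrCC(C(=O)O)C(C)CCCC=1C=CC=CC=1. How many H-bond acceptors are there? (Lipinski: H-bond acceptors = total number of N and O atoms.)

2

N atoms: 0; O atoms: 2.
Lipinski HBA = 0 + 2 = 2.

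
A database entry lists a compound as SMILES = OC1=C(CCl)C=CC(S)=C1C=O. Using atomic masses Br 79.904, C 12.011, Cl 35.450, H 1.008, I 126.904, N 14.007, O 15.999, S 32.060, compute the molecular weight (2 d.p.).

202.65 g/mol

First, the molecular formula is C8H7ClO2S (counting implicit H from valence).
  C: 8 × 12.011 = 96.088
  Cl: 1 × 35.450 = 35.450
  H: 7 × 1.008 = 7.056
  O: 2 × 15.999 = 31.998
  S: 1 × 32.060 = 32.060
Sum: 8×12.011 + 1×35.450 + 7×1.008 + 2×15.999 + 1×32.060 = 202.652 → 202.65 g/mol.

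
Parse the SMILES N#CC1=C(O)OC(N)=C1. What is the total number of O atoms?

Scan the SMILES for O atoms (remember two-letter symbols like Cl and Br are single atoms).
Oxygen count: 2.

2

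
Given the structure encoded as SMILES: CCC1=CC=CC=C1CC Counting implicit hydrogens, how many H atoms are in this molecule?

Walk through each heavy atom and fill implicit hydrogens from standard valence (C 4, N 3, O 2, S 2, halogen 1):
  atom 1: C, bond orders sum to 1 (valence 4) → 3 H
  atom 2: C, bond orders sum to 2 (valence 4) → 2 H
  atom 3: C, bond orders sum to 4 (valence 4) → 0 H
  atom 4: C, bond orders sum to 3 (valence 4) → 1 H
  atom 5: C, bond orders sum to 3 (valence 4) → 1 H
  atom 6: C, bond orders sum to 3 (valence 4) → 1 H
  atom 7: C, bond orders sum to 3 (valence 4) → 1 H
  atom 8: C, bond orders sum to 4 (valence 4) → 0 H
  atom 9: C, bond orders sum to 2 (valence 4) → 2 H
  atom 10: C, bond orders sum to 1 (valence 4) → 3 H
Total hydrogens: 14.

14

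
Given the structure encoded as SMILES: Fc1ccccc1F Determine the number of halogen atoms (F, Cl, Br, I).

2

Halogen atoms appear at heavy-atom positions 1, 8 (2×F).
Halogen count: 2.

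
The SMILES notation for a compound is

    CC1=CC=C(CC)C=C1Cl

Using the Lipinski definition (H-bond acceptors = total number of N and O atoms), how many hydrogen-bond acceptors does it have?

N atoms: 0; O atoms: 0.
Lipinski HBA = 0 + 0 = 0.

0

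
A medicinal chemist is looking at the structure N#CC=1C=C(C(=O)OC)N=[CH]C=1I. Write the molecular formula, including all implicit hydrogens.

Walk through each heavy atom and fill implicit hydrogens from standard valence (C 4, N 3, O 2, S 2, halogen 1):
  atom 1: N, bond orders sum to 3 (valence 3) → 0 H
  atom 2: C, bond orders sum to 4 (valence 4) → 0 H
  atom 3: C, bond orders sum to 4 (valence 4) → 0 H
  atom 4: C, bond orders sum to 3 (valence 4) → 1 H
  atom 5: C, bond orders sum to 4 (valence 4) → 0 H
  atom 6: C, bond orders sum to 4 (valence 4) → 0 H
  atom 7: O, bond orders sum to 2 (valence 2) → 0 H
  atom 8: O, bond orders sum to 2 (valence 2) → 0 H
  atom 9: C, bond orders sum to 1 (valence 4) → 3 H
  atom 10: N, bond orders sum to 3 (valence 3) → 0 H
  atom 11: C with explicit H count 1
  atom 12: C, bond orders sum to 4 (valence 4) → 0 H
  atom 13: I (halogen, monovalent) → 0 H
Totals → C:8, H:5, I:1, N:2, O:2.

C8H5IN2O2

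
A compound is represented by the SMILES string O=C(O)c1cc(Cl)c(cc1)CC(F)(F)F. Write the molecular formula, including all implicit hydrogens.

C9H6ClF3O2

Walk through each heavy atom and fill implicit hydrogens from standard valence (C 4, N 3, O 2, S 2, halogen 1); for lowercase aromatic atoms, an aromatic c carries 1 H when it has two neighbours and 0 H with three, and aromatic n carries 0 H:
  atom 1: O, bond orders sum to 2 (valence 2) → 0 H
  atom 2: C, bond orders sum to 4 (valence 4) → 0 H
  atom 3: O, bond orders sum to 1 (valence 2) → 1 H
  atom 4: aromatic c, 3 neighbours → 0 H
  atom 5: aromatic c, 2 neighbours → 1 H
  atom 6: aromatic c, 3 neighbours → 0 H
  atom 7: Cl (halogen, monovalent) → 0 H
  atom 8: aromatic c, 3 neighbours → 0 H
  atom 9: aromatic c, 2 neighbours → 1 H
  atom 10: aromatic c, 2 neighbours → 1 H
  atom 11: C, bond orders sum to 2 (valence 4) → 2 H
  atom 12: C, bond orders sum to 4 (valence 4) → 0 H
  atom 13: F (halogen, monovalent) → 0 H
  atom 14: F (halogen, monovalent) → 0 H
  atom 15: F (halogen, monovalent) → 0 H
Totals → C:9, H:6, Cl:1, F:3, O:2.
In Hill order: C9H6ClF3O2.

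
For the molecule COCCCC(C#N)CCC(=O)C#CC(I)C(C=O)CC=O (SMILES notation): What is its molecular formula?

C16H20INO4

Walk through each heavy atom and fill implicit hydrogens from standard valence (C 4, N 3, O 2, S 2, halogen 1):
  atom 1: C, bond orders sum to 1 (valence 4) → 3 H
  atom 2: O, bond orders sum to 2 (valence 2) → 0 H
  atom 3: C, bond orders sum to 2 (valence 4) → 2 H
  atom 4: C, bond orders sum to 2 (valence 4) → 2 H
  atom 5: C, bond orders sum to 2 (valence 4) → 2 H
  atom 6: C, bond orders sum to 3 (valence 4) → 1 H
  atom 7: C, bond orders sum to 4 (valence 4) → 0 H
  atom 8: N, bond orders sum to 3 (valence 3) → 0 H
  atom 9: C, bond orders sum to 2 (valence 4) → 2 H
  atom 10: C, bond orders sum to 2 (valence 4) → 2 H
  atom 11: C, bond orders sum to 4 (valence 4) → 0 H
  atom 12: O, bond orders sum to 2 (valence 2) → 0 H
  atom 13: C, bond orders sum to 4 (valence 4) → 0 H
  atom 14: C, bond orders sum to 4 (valence 4) → 0 H
  atom 15: C, bond orders sum to 3 (valence 4) → 1 H
  atom 16: I (halogen, monovalent) → 0 H
  atom 17: C, bond orders sum to 3 (valence 4) → 1 H
  atom 18: C, bond orders sum to 3 (valence 4) → 1 H
  atom 19: O, bond orders sum to 2 (valence 2) → 0 H
  atom 20: C, bond orders sum to 2 (valence 4) → 2 H
  atom 21: C, bond orders sum to 3 (valence 4) → 1 H
  atom 22: O, bond orders sum to 2 (valence 2) → 0 H
Totals → C:16, H:20, I:1, N:1, O:4.
In Hill order: C16H20INO4.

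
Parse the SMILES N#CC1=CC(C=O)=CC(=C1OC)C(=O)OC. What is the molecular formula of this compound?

C11H9NO4

Walk through each heavy atom and fill implicit hydrogens from standard valence (C 4, N 3, O 2, S 2, halogen 1):
  atom 1: N, bond orders sum to 3 (valence 3) → 0 H
  atom 2: C, bond orders sum to 4 (valence 4) → 0 H
  atom 3: C, bond orders sum to 4 (valence 4) → 0 H
  atom 4: C, bond orders sum to 3 (valence 4) → 1 H
  atom 5: C, bond orders sum to 4 (valence 4) → 0 H
  atom 6: C, bond orders sum to 3 (valence 4) → 1 H
  atom 7: O, bond orders sum to 2 (valence 2) → 0 H
  atom 8: C, bond orders sum to 3 (valence 4) → 1 H
  atom 9: C, bond orders sum to 4 (valence 4) → 0 H
  atom 10: C, bond orders sum to 4 (valence 4) → 0 H
  atom 11: O, bond orders sum to 2 (valence 2) → 0 H
  atom 12: C, bond orders sum to 1 (valence 4) → 3 H
  atom 13: C, bond orders sum to 4 (valence 4) → 0 H
  atom 14: O, bond orders sum to 2 (valence 2) → 0 H
  atom 15: O, bond orders sum to 2 (valence 2) → 0 H
  atom 16: C, bond orders sum to 1 (valence 4) → 3 H
Totals → C:11, H:9, N:1, O:4.
In Hill order: C11H9NO4.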